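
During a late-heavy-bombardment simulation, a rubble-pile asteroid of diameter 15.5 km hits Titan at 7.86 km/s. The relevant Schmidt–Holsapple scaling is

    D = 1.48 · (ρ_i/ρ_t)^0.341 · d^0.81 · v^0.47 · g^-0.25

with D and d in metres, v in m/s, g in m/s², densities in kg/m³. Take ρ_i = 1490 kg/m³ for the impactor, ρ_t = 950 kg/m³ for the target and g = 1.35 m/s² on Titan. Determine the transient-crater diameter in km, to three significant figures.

D ≈ 269 km

In SI units: d = 15500 m, v = 7860 m/s.
(ρ_i/ρ_t)^0.341 = (1490/950)^0.341 = 1.166
d^0.81 = 15500^0.81 = 2478
v^0.47 = 7860^0.47 = 67.74
g^-0.25 = 1.35^-0.25 = 0.9277
D = 1.48 × 1.166 × 2478 × 67.74 × 0.9277 = 2.687 × 10^5 m
   = 268.7 km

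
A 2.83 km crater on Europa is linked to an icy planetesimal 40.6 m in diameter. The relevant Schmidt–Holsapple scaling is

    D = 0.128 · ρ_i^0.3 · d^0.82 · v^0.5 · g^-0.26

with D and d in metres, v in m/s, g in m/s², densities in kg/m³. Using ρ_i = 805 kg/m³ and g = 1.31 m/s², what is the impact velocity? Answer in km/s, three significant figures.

v ≈ 23.4 km/s

Rearranging for v: v = [D / (0.128 · 805^0.3 · 40.6^0.82 · 1.31^-0.26)]^(1/0.5).
D = 2830 m.
805^0.3 = 7.443
40.6^0.82 = 20.84
1.31^-0.26 = 0.9322
Denominator = 0.128 × 7.443 × 20.84 × 0.9322 = 18.51
D / 18.51 = 2830 / 18.51 = 152.9
v = 152.9^(1/0.5) = 152.9^2 = 23378 m/s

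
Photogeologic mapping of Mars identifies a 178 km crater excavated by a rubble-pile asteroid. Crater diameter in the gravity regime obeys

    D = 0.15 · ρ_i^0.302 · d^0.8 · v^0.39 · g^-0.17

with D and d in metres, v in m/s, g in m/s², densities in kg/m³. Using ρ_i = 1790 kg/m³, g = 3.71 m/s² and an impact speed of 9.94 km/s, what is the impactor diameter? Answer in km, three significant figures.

d ≈ 34.5 km

Rearranging for d: d = [D / (0.15 · 1790^0.302 · 9940^0.39 · 3.71^-0.17)]^(1/0.8).
D = 178000 m.
1790^0.302 = 9.602
9940^0.39 = 36.22
3.71^-0.17 = 0.8002
Denominator = 0.15 × 9.602 × 36.22 × 0.8002 = 41.74
D / 41.74 = 178000 / 41.74 = 4264
d = 4264^(1/0.8) = 4264^1.25 = 34457 m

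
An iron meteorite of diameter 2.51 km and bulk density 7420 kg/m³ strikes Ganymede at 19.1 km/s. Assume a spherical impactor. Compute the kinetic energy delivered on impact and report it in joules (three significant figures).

d = 2510 m; v = 19100 m/s.
Mass m = (π/6) ρ d³ = (π/6) × 7420 × (2510)³ = 6.144 × 10^13 kg
E = ½ m v² = 0.5 × 6.144 × 10^13 × (19100)² = 1.121 × 10^22 J

E ≈ 1.12 × 10^22 J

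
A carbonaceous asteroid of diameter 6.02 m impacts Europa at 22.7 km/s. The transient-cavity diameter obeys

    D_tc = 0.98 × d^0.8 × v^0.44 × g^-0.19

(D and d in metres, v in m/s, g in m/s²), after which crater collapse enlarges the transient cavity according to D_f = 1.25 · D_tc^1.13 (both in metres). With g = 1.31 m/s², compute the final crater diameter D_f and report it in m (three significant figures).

v = 22700 m/s.
d^0.8 = 6.02^0.8 = 4.204
v^0.44 = 22700^0.44 = 82.54
g^-0.19 = 1.31^-0.19 = 0.9500
D_tc = 0.98 × 4.204 × 82.54 × 0.9500 = 323.1 m
D_f = 1.25 × (323.1)^1.13 = 856.0 m

D_f ≈ 856 m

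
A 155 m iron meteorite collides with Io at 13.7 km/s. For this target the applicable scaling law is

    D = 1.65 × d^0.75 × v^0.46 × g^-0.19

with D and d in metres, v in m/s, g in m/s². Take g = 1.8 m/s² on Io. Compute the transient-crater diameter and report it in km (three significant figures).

D ≈ 5.18 km

In SI units: v = 13700 m/s.
d^0.75 = 155^0.75 = 43.93
v^0.46 = 13700^0.46 = 79.96
g^-0.19 = 1.8^-0.19 = 0.8943
D = 1.65 × 43.93 × 79.96 × 0.8943 = 5183 m
   = 5.183 km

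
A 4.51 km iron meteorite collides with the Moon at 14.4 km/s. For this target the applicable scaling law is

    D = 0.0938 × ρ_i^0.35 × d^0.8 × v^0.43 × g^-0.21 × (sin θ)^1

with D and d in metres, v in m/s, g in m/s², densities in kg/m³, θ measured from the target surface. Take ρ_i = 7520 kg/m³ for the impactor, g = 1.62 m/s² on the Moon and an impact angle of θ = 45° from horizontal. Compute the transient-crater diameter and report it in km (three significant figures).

In SI units: d = 4510 m, v = 14400 m/s.
ρ_i^0.35 = 7520^0.35 = 22.73
d^0.8 = 4510^0.8 = 838.2
v^0.43 = 14400^0.43 = 61.39
g^-0.21 = 1.62^-0.21 = 0.9037
(sin 45°)^1 = 0.7071^1 = 0.7071
D = 0.0938 × 22.73 × 838.2 × 61.39 × 0.9037 × 0.7071 = 70106 m
   = 70.11 km

D ≈ 70.1 km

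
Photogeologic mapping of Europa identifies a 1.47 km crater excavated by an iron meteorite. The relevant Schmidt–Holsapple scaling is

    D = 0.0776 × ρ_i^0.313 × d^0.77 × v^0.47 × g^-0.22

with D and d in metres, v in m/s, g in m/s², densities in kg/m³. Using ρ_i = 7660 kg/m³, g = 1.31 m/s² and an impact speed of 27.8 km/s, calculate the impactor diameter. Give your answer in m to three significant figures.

Rearranging for d: d = [D / (0.0776 · 7660^0.313 · 27800^0.47 · 1.31^-0.22)]^(1/0.77).
D = 1470 m.
7660^0.313 = 16.43
27800^0.47 = 122.7
1.31^-0.22 = 0.9423
Denominator = 0.0776 × 16.43 × 122.7 × 0.9423 = 147.4
D / 147.4 = 1470 / 147.4 = 9.973
d = 9.973^(1/0.77) = 9.973^1.2987 = 19.82 m

d ≈ 19.8 m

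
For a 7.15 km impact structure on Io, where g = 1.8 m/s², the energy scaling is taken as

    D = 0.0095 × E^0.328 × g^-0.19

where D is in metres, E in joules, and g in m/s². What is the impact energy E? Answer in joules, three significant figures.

Rearranging: E = [D / (0.0095 · g^-0.19)]^(1/0.328).
D = 7150 m.
g^-0.19 = 1.8^-0.19 = 0.8943
D / (0.0095 × 0.8943) = 7150 / (8.496 × 10^-3) = 8.416 × 10^5
E = (8.416 × 10^5)^3.0488 = 1.160 × 10^18 J

E ≈ 1.16 × 10^18 J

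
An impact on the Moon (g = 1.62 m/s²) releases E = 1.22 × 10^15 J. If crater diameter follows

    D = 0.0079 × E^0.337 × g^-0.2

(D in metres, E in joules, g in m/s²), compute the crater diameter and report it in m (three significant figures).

D ≈ 871 m

E^0.337 = (1.22 × 10^15)^0.337 = 1.214 × 10^5
g^-0.2 = 1.62^-0.2 = 0.9080
D = 0.0079 × 1.214 × 10^5 × 0.9080 = 870.8 m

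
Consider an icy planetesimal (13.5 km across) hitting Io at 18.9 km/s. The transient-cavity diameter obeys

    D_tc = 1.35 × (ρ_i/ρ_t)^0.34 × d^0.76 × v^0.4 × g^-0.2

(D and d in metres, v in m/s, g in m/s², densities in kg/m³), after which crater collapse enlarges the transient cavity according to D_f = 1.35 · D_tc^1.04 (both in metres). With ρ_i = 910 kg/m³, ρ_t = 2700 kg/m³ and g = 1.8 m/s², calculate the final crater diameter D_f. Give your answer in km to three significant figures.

D_f ≈ 123 km

In SI: d = 13500 m, v = 18900 m/s.
(ρ_i/ρ_t)^0.34 = (910/2700)^0.34 = 0.6909
d^0.76 = 13500^0.76 = 1377
v^0.4 = 18900^0.4 = 51.36
g^-0.2 = 1.8^-0.2 = 0.8891
D_tc = 1.35 × 0.6909 × 1377 × 51.36 × 0.8891 = 58650 m
D_f = 1.35 × (58650)^1.04 = 1.228 × 10^5 m
     = 122.8 km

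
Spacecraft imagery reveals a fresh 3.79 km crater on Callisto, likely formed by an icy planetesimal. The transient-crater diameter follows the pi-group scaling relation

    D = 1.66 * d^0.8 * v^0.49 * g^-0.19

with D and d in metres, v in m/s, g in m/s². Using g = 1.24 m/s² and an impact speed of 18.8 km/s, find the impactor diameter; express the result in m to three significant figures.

d ≈ 40.0 m

Rearranging for d: d = [D / (1.66 · 18800^0.49 · 1.24^-0.19)]^(1/0.8).
D = 3790 m.
18800^0.49 = 124.3
1.24^-0.19 = 0.9600
Denominator = 1.66 × 124.3 × 0.9600 = 198.1
D / 198.1 = 3790 / 198.1 = 19.13
d = 19.13^(1/0.8) = 19.13^1.25 = 40.01 m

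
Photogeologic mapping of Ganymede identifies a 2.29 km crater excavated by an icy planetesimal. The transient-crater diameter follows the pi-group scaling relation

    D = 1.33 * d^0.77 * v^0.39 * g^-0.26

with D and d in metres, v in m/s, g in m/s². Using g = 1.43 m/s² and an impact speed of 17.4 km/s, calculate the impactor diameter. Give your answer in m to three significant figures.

d ≈ 128 m

Rearranging for d: d = [D / (1.33 · 17400^0.39 · 1.43^-0.26)]^(1/0.77).
D = 2290 m.
17400^0.39 = 45.06
1.43^-0.26 = 0.9112
Denominator = 1.33 × 45.06 × 0.9112 = 54.61
D / 54.61 = 2290 / 54.61 = 41.93
d = 41.93^(1/0.77) = 41.93^1.2987 = 128.0 m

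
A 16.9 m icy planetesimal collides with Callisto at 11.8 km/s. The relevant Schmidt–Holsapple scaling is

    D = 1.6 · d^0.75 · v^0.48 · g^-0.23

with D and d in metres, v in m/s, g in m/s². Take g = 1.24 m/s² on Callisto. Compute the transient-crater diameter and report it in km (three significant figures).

D ≈ 1.14 km

In SI units: v = 11800 m/s.
d^0.75 = 16.9^0.75 = 8.335
v^0.48 = 11800^0.48 = 90.05
g^-0.23 = 1.24^-0.23 = 0.9517
D = 1.6 × 8.335 × 90.05 × 0.9517 = 1143 m
   = 1.143 km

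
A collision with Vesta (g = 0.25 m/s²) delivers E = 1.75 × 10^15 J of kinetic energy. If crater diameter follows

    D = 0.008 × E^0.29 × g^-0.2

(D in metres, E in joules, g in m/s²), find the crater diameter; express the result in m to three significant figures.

D ≈ 278 m

E^0.29 = (1.75 × 10^15)^0.29 = 2.633 × 10^4
g^-0.2 = 0.25^-0.2 = 1.320
D = 0.008 × 2.633 × 10^4 × 1.320 = 278.0 m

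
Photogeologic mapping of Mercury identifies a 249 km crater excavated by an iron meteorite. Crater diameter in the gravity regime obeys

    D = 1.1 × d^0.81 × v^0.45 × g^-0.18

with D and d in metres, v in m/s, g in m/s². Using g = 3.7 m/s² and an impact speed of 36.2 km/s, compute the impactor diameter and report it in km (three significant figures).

d ≈ 16.0 km

Rearranging for d: d = [D / (1.1 · 36200^0.45 · 3.7^-0.18)]^(1/0.81).
D = 249000 m.
36200^0.45 = 112.6
3.7^-0.18 = 0.7902
Denominator = 1.1 × 112.6 × 0.7902 = 97.87
D / 97.87 = 249000 / 97.87 = 2544
d = 2544^(1/0.81) = 2544^1.2346 = 16012 m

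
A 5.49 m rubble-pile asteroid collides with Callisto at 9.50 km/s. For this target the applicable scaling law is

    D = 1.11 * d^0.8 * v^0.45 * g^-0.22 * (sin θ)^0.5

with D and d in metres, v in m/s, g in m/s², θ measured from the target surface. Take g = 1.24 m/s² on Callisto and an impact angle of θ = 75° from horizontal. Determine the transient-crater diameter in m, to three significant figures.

D ≈ 251 m

In SI units: v = 9500 m/s.
d^0.8 = 5.49^0.8 = 3.905
v^0.45 = 9500^0.45 = 61.66
g^-0.22 = 1.24^-0.22 = 0.9538
(sin 75°)^0.5 = 0.9659^0.5 = 0.9828
D = 1.11 × 3.905 × 61.66 × 0.9538 × 0.9828 = 250.5 m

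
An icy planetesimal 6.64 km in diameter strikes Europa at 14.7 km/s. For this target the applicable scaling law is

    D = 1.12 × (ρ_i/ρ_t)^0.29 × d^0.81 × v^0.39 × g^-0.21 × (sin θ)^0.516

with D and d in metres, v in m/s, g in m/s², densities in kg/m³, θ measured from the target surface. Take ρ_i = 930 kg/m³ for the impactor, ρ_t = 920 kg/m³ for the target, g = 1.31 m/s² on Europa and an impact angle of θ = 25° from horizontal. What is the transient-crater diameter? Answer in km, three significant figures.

In SI units: d = 6640 m, v = 14700 m/s.
(ρ_i/ρ_t)^0.29 = (930/920)^0.29 = 1.003
d^0.81 = 6640^0.81 = 1247
v^0.39 = 14700^0.39 = 42.19
g^-0.21 = 1.31^-0.21 = 0.9449
(sin 25°)^0.516 = 0.4226^0.516 = 0.6412
D = 1.12 × 1.003 × 1247 × 42.19 × 0.9449 × 0.6412 = 35808 m
   = 35.81 km

D ≈ 35.8 km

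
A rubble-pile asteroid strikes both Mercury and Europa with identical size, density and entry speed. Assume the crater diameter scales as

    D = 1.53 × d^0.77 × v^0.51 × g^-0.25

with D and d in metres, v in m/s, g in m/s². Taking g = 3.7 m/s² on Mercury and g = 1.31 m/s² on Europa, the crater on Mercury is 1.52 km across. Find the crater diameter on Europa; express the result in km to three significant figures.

D ≈ 1.97 km

All impactor-dependent factors cancel in the ratio, leaving D_Europa/D_Mercury = (g_Europa/g_Mercury)^-0.25.
(1.31/3.7)^-0.25 = 0.3541^-0.25 = 1.296
D_Europa = 1.296 × 1.52 km = 1.97 km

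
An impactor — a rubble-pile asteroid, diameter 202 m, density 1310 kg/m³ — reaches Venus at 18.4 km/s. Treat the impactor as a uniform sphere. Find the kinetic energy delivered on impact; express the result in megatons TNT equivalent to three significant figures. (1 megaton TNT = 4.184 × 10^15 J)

E ≈ 229 Mt TNT

v = 18400 m/s.
Mass m = (π/6) ρ d³ = (π/6) × 1310 × (202)³ = 5.654 × 10^9 kg
E = ½ m v² = 0.5 × 5.654 × 10^9 × (18400)² = 9.571 × 10^17 J
   = 9.571 × 10^17 / 4.184×10^15 = 228.8 Mt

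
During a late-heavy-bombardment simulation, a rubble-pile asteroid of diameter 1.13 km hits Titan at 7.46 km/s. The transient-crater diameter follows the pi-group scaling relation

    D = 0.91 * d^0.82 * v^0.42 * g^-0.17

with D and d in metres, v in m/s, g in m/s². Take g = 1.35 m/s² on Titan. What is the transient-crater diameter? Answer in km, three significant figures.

D ≈ 11.7 km

In SI units: d = 1130 m, v = 7460 m/s.
d^0.82 = 1130^0.82 = 318.8
v^0.42 = 7460^0.42 = 42.32
g^-0.17 = 1.35^-0.17 = 0.9503
D = 0.91 × 318.8 × 42.32 × 0.9503 = 11667 m
   = 11.67 km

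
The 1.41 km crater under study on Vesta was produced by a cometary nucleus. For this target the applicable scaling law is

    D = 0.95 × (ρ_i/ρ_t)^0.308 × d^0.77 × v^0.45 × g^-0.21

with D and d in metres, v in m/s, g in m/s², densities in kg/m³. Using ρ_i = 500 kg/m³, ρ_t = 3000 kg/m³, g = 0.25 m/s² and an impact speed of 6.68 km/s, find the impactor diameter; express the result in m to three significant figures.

Rearranging for d: d = [D / (0.95 · (500/3000)^0.308 · 6680^0.45 · 0.25^-0.21)]^(1/0.77).
D = 1410 m.
(500/3000)^0.308 = 0.5759
6680^0.45 = 52.62
0.25^-0.21 = 1.338
Denominator = 0.95 × 0.5759 × 52.62 × 1.338 = 38.52
D / 38.52 = 1410 / 38.52 = 36.60
d = 36.60^(1/0.77) = 36.60^1.2987 = 107.3 m

d ≈ 107 m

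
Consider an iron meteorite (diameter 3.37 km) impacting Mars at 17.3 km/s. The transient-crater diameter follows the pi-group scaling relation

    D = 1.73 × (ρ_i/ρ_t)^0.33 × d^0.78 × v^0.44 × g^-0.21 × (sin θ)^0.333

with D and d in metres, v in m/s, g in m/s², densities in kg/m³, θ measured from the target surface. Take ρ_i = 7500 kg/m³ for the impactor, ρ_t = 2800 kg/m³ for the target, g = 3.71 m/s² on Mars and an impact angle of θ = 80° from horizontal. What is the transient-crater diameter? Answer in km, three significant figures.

In SI units: d = 3370 m, v = 17300 m/s.
(ρ_i/ρ_t)^0.33 = (7500/2800)^0.33 = 1.384
d^0.78 = 3370^0.78 = 564.4
v^0.44 = 17300^0.44 = 73.24
g^-0.21 = 3.71^-0.21 = 0.7593
(sin 80°)^0.333 = 0.9848^0.333 = 0.9949
D = 1.73 × 1.384 × 564.4 × 73.24 × 0.7593 × 0.9949 = 74767 m
   = 74.77 km

D ≈ 74.8 km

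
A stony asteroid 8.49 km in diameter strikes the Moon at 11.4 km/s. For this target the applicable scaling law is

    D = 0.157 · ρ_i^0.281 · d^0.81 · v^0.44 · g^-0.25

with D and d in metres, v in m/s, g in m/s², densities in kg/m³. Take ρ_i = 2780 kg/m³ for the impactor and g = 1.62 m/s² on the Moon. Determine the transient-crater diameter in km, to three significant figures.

In SI units: d = 8490 m, v = 11400 m/s.
ρ_i^0.281 = 2780^0.281 = 9.285
d^0.81 = 8490^0.81 = 1522
v^0.44 = 11400^0.44 = 60.96
g^-0.25 = 1.62^-0.25 = 0.8864
D = 0.157 × 9.285 × 1522 × 60.96 × 0.8864 = 1.199 × 10^5 m
   = 119.9 km

D ≈ 120 km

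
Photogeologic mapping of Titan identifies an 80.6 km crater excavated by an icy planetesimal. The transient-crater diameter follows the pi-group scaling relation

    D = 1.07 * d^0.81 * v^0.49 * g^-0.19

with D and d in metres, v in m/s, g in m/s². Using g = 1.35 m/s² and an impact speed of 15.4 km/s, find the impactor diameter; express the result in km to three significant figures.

d ≈ 3.30 km

Rearranging for d: d = [D / (1.07 · 15400^0.49 · 1.35^-0.19)]^(1/0.81).
D = 80600 m.
15400^0.49 = 112.7
1.35^-0.19 = 0.9446
Denominator = 1.07 × 112.7 × 0.9446 = 113.9
D / 113.9 = 80600 / 113.9 = 707.6
d = 707.6^(1/0.81) = 707.6^1.2346 = 3299 m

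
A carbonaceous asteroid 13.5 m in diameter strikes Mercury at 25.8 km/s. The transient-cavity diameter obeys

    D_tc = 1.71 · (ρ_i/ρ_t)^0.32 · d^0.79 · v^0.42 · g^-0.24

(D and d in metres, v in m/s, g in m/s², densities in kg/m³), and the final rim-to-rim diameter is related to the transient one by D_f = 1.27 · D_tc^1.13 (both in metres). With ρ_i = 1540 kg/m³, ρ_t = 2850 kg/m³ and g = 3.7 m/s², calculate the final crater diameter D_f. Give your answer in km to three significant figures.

v = 25800 m/s.
(ρ_i/ρ_t)^0.32 = (1540/2850)^0.32 = 0.8212
d^0.79 = 13.5^0.79 = 7.816
v^0.42 = 25800^0.42 = 71.27
g^-0.24 = 3.7^-0.24 = 0.7305
D_tc = 1.71 × 0.8212 × 7.816 × 71.27 × 0.7305 = 571.4 m
D_f = 1.27 × (571.4)^1.13 = 1656 m
     = 1.656 km

D_f ≈ 1.66 km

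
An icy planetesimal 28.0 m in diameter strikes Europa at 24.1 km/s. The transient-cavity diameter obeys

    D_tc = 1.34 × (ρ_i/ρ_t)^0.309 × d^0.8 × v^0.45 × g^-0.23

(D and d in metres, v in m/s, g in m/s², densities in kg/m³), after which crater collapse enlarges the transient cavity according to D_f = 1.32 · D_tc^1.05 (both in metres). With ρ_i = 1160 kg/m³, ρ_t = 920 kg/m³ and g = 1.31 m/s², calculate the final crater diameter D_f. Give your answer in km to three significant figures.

D_f ≈ 3.50 km

v = 24100 m/s.
(ρ_i/ρ_t)^0.309 = (1160/920)^0.309 = 1.074
d^0.8 = 28^0.8 = 14.38
v^0.45 = 24100^0.45 = 93.74
g^-0.23 = 1.31^-0.23 = 0.9398
D_tc = 1.34 × 1.074 × 14.38 × 93.74 × 0.9398 = 1823 m
D_f = 1.32 × (1823)^1.05 = 3503 m
     = 3.503 km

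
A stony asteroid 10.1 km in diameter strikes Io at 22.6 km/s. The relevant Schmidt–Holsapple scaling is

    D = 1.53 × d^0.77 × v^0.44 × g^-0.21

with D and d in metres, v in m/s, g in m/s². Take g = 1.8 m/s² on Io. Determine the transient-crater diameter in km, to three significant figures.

In SI units: d = 10100 m, v = 22600 m/s.
d^0.77 = 10100^0.77 = 1212
v^0.44 = 22600^0.44 = 82.38
g^-0.21 = 1.8^-0.21 = 0.8839
D = 1.53 × 1212 × 82.38 × 0.8839 = 1.350 × 10^5 m
   = 135.0 km

D ≈ 135 km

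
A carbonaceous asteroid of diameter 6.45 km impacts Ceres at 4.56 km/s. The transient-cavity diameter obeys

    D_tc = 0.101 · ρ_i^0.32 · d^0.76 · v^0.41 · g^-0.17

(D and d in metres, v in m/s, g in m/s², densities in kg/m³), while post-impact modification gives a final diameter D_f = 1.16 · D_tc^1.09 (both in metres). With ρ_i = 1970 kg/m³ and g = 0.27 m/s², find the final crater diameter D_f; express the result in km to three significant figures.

D_f ≈ 106 km

In SI: d = 6450 m, v = 4560 m/s.
ρ_i^0.32 = 1970^0.32 = 11.33
d^0.76 = 6450^0.76 = 785.7
v^0.41 = 4560^0.41 = 31.64
g^-0.17 = 0.27^-0.17 = 1.249
D_tc = 0.101 × 11.33 × 785.7 × 31.64 × 1.249 = 35530 m
D_f = 1.16 × (35530)^1.09 = 1.058 × 10^5 m
     = 105.8 km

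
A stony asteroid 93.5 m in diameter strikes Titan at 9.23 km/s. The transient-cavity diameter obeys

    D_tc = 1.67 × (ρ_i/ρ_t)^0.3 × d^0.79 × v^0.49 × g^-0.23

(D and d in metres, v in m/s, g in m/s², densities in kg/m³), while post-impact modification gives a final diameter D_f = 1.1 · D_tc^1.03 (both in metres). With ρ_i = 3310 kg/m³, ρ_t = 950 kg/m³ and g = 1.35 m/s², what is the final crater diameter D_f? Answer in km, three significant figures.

D_f ≈ 10.3 km

v = 9230 m/s.
(ρ_i/ρ_t)^0.3 = (3310/950)^0.3 = 1.454
d^0.79 = 93.5^0.79 = 36.05
v^0.49 = 9230^0.49 = 87.69
g^-0.23 = 1.35^-0.23 = 0.9333
D_tc = 1.67 × 1.454 × 36.05 × 87.69 × 0.9333 = 7164 m
D_f = 1.1 × (7164)^1.03 = 10285 m
     = 10.28 km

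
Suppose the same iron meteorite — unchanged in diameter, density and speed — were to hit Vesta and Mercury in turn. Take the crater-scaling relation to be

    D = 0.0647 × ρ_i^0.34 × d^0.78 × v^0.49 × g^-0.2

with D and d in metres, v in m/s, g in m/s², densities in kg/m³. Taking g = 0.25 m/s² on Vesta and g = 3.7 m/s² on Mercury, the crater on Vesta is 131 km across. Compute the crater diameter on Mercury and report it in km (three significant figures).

D ≈ 76.4 km

All impactor-dependent factors cancel in the ratio, leaving D_Mercury/D_Vesta = (g_Mercury/g_Vesta)^-0.2.
(3.7/0.25)^-0.2 = 14.80^-0.2 = 0.5834
D_Mercury = 0.5834 × 131 km = 76.4 km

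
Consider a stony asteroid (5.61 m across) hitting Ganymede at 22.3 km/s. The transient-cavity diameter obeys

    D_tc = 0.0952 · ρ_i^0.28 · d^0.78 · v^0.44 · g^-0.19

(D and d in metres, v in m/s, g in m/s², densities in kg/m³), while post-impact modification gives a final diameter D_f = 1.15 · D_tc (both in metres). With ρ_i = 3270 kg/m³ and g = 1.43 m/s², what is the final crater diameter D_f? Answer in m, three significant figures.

D_f ≈ 310 m

v = 22300 m/s.
ρ_i^0.28 = 3270^0.28 = 9.640
d^0.78 = 5.61^0.78 = 3.839
v^0.44 = 22300^0.44 = 81.89
g^-0.19 = 1.43^-0.19 = 0.9343
D_tc = 0.0952 × 9.640 × 3.839 × 81.89 × 0.9343 = 269.6 m
D_f = 1.15 × 269.6 = 310.0 m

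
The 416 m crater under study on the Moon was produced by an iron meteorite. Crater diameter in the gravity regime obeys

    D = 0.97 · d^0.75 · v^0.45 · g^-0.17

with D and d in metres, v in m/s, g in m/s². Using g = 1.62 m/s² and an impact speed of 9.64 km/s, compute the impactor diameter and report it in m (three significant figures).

d ≈ 14.7 m

Rearranging for d: d = [D / (0.97 · 9640^0.45 · 1.62^-0.17)]^(1/0.75).
9640^0.45 = 62.06
1.62^-0.17 = 0.9213
Denominator = 0.97 × 62.06 × 0.9213 = 55.46
D / 55.46 = 416 / 55.46 = 7.501
d = 7.501^(1/0.75) = 7.501^1.3333 = 14.68 m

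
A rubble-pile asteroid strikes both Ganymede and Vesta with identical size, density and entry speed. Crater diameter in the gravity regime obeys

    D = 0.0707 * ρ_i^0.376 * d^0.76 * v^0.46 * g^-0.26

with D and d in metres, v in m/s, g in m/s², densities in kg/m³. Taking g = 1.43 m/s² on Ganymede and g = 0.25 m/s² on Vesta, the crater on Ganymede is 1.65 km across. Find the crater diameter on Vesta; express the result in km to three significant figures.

D ≈ 2.60 km

All impactor-dependent factors cancel in the ratio, leaving D_Vesta/D_Ganymede = (g_Vesta/g_Ganymede)^-0.26.
(0.25/1.43)^-0.26 = 0.1748^-0.26 = 1.574
D_Vesta = 1.574 × 1.65 km = 2.60 km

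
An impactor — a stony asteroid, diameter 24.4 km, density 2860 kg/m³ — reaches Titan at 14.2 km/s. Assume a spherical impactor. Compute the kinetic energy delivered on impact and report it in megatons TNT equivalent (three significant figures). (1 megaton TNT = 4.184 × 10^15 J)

E ≈ 5.24 × 10^8 Mt TNT

d = 24400 m; v = 14200 m/s.
Mass m = (π/6) ρ d³ = (π/6) × 2860 × (24400)³ = 2.175 × 10^16 kg
E = ½ m v² = 0.5 × 2.175 × 10^16 × (14200)² = 2.193 × 10^24 J
   = 2.193 × 10^24 / 4.184×10^15 = 5.241 × 10^8 Mt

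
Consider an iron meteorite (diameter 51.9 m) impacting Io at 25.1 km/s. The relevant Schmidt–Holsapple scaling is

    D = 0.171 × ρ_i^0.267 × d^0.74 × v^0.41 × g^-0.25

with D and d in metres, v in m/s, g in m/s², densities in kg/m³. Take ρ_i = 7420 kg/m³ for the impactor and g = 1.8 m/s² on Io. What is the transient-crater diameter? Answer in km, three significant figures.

D ≈ 1.89 km

In SI units: v = 25100 m/s.
ρ_i^0.267 = 7420^0.267 = 10.80
d^0.74 = 51.9^0.74 = 18.59
v^0.41 = 25100^0.41 = 63.66
g^-0.25 = 1.8^-0.25 = 0.8633
D = 0.171 × 10.80 × 18.59 × 63.66 × 0.8633 = 1887 m
   = 1.887 km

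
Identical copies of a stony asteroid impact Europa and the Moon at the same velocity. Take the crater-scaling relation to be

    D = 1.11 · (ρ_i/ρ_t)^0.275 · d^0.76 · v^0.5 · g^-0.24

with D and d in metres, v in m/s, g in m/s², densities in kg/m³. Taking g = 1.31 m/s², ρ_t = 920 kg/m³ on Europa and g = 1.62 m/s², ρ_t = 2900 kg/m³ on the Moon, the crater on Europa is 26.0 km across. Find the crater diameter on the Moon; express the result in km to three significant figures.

The impactor-only factors (d, v, ρ_i) cancel in the ratio, leaving D_Moon/D_Europa = (g_Moon/g_Europa)^-0.24 · (ρ_t,Europa/ρ_t,Moon)^0.275.
(1.62/1.31)^-0.24 = 1.237^-0.24 = 0.9502
(920/2900)^0.275 = 0.3172^0.275 = 0.7292
Ratio = 0.9502 × 0.7292 = 0.6929
D_Moon = 0.6929 × 26.0 km = 18.0 km

D ≈ 18.0 km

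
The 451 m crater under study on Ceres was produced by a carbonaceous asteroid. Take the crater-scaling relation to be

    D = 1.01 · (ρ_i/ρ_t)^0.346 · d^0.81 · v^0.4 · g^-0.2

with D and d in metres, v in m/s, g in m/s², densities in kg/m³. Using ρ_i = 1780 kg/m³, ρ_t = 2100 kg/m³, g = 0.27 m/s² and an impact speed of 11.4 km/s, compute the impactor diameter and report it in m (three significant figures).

d ≈ 14.4 m

Rearranging for d: d = [D / (1.01 · (1780/2100)^0.346 · 11400^0.4 · 0.27^-0.2)]^(1/0.81).
(1780/2100)^0.346 = 0.9444
11400^0.4 = 41.95
0.27^-0.2 = 1.299
Denominator = 1.01 × 0.9444 × 41.95 × 1.299 = 51.98
D / 51.98 = 451 / 51.98 = 8.676
d = 8.676^(1/0.81) = 8.676^1.2346 = 14.40 m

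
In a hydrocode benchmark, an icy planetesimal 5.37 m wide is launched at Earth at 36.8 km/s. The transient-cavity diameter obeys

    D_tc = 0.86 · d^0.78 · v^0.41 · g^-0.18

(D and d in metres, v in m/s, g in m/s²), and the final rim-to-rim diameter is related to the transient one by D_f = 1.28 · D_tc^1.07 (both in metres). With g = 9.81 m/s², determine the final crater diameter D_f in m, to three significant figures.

v = 36800 m/s.
d^0.78 = 5.37^0.78 = 3.710
v^0.41 = 36800^0.41 = 74.47
g^-0.18 = 9.81^-0.18 = 0.6630
D_tc = 0.86 × 3.710 × 74.47 × 0.6630 = 157.5 m
D_f = 1.28 × (157.5)^1.07 = 287.3 m

D_f ≈ 287 m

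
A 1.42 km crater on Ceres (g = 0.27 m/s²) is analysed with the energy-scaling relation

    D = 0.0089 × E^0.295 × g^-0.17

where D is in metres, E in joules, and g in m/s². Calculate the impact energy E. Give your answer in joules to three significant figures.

E ≈ 2.04 × 10^17 J

Rearranging: E = [D / (0.0089 · g^-0.17)]^(1/0.295).
D = 1420 m.
g^-0.17 = 0.27^-0.17 = 1.249
D / (0.0089 × 1.249) = 1420 / (0.01112) = 1.277 × 10^5
E = (1.277 × 10^5)^3.3898 = 2.037 × 10^17 J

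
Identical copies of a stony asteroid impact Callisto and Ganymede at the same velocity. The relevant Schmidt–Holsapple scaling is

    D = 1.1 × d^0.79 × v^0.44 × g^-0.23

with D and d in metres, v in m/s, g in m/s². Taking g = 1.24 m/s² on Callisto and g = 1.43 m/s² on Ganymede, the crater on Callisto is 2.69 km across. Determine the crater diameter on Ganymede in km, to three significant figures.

All impactor-dependent factors cancel in the ratio, leaving D_Ganymede/D_Callisto = (g_Ganymede/g_Callisto)^-0.23.
(1.43/1.24)^-0.23 = 1.153^-0.23 = 0.9678
D_Ganymede = 0.9678 × 2.69 km = 2.60 km

D ≈ 2.60 km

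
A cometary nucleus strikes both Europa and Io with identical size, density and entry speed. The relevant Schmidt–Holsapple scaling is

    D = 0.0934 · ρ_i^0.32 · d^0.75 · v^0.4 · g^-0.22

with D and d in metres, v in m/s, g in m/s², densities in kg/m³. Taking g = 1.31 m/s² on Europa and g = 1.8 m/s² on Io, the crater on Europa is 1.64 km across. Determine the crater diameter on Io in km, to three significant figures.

D ≈ 1.53 km

All impactor-dependent factors cancel in the ratio, leaving D_Io/D_Europa = (g_Io/g_Europa)^-0.22.
(1.8/1.31)^-0.22 = 1.374^-0.22 = 0.9325
D_Io = 0.9325 × 1.64 km = 1.53 km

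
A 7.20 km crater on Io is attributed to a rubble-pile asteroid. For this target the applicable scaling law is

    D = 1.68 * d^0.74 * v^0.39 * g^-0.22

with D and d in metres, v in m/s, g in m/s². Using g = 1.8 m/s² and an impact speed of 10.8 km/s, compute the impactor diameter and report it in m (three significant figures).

Rearranging for d: d = [D / (1.68 · 10800^0.39 · 1.8^-0.22)]^(1/0.74).
D = 7200 m.
10800^0.39 = 37.41
1.8^-0.22 = 0.8787
Denominator = 1.68 × 37.41 × 0.8787 = 55.23
D / 55.23 = 7200 / 55.23 = 130.4
d = 130.4^(1/0.74) = 130.4^1.3514 = 722.1 m

d ≈ 722 m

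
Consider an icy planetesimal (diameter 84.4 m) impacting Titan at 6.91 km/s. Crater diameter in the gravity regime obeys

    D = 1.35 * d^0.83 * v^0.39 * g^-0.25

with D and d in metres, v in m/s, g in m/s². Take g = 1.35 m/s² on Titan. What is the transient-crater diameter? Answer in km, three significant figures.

In SI units: v = 6910 m/s.
d^0.83 = 84.4^0.83 = 39.71
v^0.39 = 6910^0.39 = 31.43
g^-0.25 = 1.35^-0.25 = 0.9277
D = 1.35 × 39.71 × 31.43 × 0.9277 = 1563 m
   = 1.563 km

D ≈ 1.56 km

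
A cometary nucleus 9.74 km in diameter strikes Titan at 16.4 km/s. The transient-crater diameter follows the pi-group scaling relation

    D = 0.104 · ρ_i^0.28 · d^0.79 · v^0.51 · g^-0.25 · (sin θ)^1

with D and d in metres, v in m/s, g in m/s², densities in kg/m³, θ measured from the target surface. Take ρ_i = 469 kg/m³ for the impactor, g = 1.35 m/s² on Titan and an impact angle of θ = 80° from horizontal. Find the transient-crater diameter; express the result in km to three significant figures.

In SI units: d = 9740 m, v = 16400 m/s.
ρ_i^0.28 = 469^0.28 = 5.597
d^0.79 = 9740^0.79 = 1416
v^0.51 = 16400^0.51 = 141.1
g^-0.25 = 1.35^-0.25 = 0.9277
(sin 80°)^1 = 0.9848^1 = 0.9848
D = 0.104 × 5.597 × 1416 × 141.1 × 0.9277 × 0.9848 = 1.063 × 10^5 m
   = 106.3 km

D ≈ 106 km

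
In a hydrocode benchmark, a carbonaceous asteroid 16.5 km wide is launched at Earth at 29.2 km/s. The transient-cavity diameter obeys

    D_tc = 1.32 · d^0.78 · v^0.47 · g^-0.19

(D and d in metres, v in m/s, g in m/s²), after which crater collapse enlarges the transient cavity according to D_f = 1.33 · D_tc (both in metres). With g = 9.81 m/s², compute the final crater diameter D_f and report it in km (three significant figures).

In SI: d = 16500 m, v = 29200 m/s.
d^0.78 = 16500^0.78 = 1948
v^0.47 = 29200^0.47 = 125.5
g^-0.19 = 9.81^-0.19 = 0.6480
D_tc = 1.32 × 1948 × 125.5 × 0.6480 = 2.091 × 10^5 m
D_f = 1.33 × 2.091 × 10^5 = 2.781 × 10^5 m
     = 278.1 km

D_f ≈ 278 km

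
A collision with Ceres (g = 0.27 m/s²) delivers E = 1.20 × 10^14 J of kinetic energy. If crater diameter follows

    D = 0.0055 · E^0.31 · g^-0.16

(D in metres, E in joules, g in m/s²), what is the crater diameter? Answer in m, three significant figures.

D ≈ 157 m

E^0.31 = (1.20 × 10^14)^0.31 = 2.315 × 10^4
g^-0.16 = 0.27^-0.16 = 1.233
D = 0.0055 × 2.315 × 10^4 × 1.233 = 157.0 m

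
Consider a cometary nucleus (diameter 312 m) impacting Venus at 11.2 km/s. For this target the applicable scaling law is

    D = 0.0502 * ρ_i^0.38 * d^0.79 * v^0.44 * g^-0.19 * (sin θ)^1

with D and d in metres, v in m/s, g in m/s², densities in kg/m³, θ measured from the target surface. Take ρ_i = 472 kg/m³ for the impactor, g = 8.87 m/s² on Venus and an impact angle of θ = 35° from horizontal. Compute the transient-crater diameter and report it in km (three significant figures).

D ≈ 1.12 km

In SI units: v = 11200 m/s.
ρ_i^0.38 = 472^0.38 = 10.38
d^0.79 = 312^0.79 = 93.41
v^0.44 = 11200^0.44 = 60.49
g^-0.19 = 8.87^-0.19 = 0.6605
(sin 35°)^1 = 0.5736^1 = 0.5736
D = 0.0502 × 10.38 × 93.41 × 60.49 × 0.6605 × 0.5736 = 1115 m
   = 1.115 km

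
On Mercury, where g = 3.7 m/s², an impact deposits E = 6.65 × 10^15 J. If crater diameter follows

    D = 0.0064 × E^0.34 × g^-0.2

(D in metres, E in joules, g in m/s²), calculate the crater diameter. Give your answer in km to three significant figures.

E^0.34 = (6.65 × 10^15)^0.34 = 2.398 × 10^5
g^-0.2 = 3.7^-0.2 = 0.7698
D = 0.0064 × 2.398 × 10^5 × 0.7698 = 1181 m
   = 1.181 km

D ≈ 1.18 km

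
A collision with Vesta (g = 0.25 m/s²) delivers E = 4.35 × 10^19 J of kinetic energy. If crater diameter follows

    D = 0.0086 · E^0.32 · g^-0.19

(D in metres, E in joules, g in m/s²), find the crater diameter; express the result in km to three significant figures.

E^0.32 = (4.35 × 10^19)^0.32 = 1.924 × 10^6
g^-0.19 = 0.25^-0.19 = 1.301
D = 0.0086 × 1.924 × 10^6 × 1.301 = 21527 m
   = 21.53 km

D ≈ 21.5 km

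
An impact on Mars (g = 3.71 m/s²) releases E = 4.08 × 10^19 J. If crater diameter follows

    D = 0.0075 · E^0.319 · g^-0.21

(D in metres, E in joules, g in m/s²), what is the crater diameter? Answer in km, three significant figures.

E^0.319 = (4.08 × 10^19)^0.319 = 1.802 × 10^6
g^-0.21 = 3.71^-0.21 = 0.7593
D = 0.0075 × 1.802 × 10^6 × 0.7593 = 10262 m
   = 10.26 km

D ≈ 10.3 km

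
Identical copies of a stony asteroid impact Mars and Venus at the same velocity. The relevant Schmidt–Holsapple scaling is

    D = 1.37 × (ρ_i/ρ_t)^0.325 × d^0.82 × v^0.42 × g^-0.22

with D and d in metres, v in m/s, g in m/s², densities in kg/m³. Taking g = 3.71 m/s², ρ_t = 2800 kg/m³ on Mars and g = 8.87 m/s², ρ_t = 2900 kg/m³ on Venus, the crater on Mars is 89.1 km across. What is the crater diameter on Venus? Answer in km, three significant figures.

D ≈ 72.7 km

The impactor-only factors (d, v, ρ_i) cancel in the ratio, leaving D_Venus/D_Mars = (g_Venus/g_Mars)^-0.22 · (ρ_t,Mars/ρ_t,Venus)^0.325.
(8.87/3.71)^-0.22 = 2.391^-0.22 = 0.8255
(2800/2900)^0.325 = 0.9655^0.325 = 0.9887
Ratio = 0.8255 × 0.9887 = 0.8162
D_Venus = 0.8162 × 89.1 km = 72.7 km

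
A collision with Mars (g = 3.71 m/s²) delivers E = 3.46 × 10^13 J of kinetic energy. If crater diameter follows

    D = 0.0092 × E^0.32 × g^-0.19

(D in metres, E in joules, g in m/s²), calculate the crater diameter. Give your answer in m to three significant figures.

D ≈ 154 m

E^0.32 = (3.46 × 10^13)^0.32 = 2.150 × 10^4
g^-0.19 = 3.71^-0.19 = 0.7795
D = 0.0092 × 2.150 × 10^4 × 0.7795 = 154.2 m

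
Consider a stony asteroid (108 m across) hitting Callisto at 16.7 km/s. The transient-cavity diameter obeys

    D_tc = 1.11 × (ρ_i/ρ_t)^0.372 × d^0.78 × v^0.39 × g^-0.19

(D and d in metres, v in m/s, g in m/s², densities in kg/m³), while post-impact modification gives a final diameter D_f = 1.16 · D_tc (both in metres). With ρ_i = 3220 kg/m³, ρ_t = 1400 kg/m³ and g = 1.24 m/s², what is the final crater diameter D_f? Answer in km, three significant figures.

D_f ≈ 2.88 km

v = 16700 m/s.
(ρ_i/ρ_t)^0.372 = (3220/1400)^0.372 = 1.363
d^0.78 = 108^0.78 = 38.55
v^0.39 = 16700^0.39 = 44.35
g^-0.19 = 1.24^-0.19 = 0.9600
D_tc = 1.11 × 1.363 × 38.55 × 44.35 × 0.9600 = 2483 m
D_f = 1.16 × 2483 = 2880 m
     = 2.880 km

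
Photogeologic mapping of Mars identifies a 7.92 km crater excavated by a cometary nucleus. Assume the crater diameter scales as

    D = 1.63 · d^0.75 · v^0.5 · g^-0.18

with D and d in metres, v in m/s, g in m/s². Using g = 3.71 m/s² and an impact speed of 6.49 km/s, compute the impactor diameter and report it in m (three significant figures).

d ≈ 324 m

Rearranging for d: d = [D / (1.63 · 6490^0.5 · 3.71^-0.18)]^(1/0.75).
D = 7920 m.
6490^0.5 = 80.56
3.71^-0.18 = 0.7898
Denominator = 1.63 × 80.56 × 0.7898 = 103.7
D / 103.7 = 7920 / 103.7 = 76.37
d = 76.37^(1/0.75) = 76.37^1.3333 = 324.0 m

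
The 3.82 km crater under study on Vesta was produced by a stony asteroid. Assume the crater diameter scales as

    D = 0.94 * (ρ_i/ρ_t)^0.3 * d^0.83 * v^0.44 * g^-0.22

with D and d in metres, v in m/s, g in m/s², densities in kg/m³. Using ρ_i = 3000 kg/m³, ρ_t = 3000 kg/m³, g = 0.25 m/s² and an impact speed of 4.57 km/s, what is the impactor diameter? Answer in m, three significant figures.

Rearranging for d: d = [D / (0.94 · (3000/3000)^0.3 · 4570^0.44 · 0.25^-0.22)]^(1/0.83).
D = 3820 m.
(3000/3000)^0.3 = 1.000
4570^0.44 = 40.77
0.25^-0.22 = 1.357
Denominator = 0.94 × 1.000 × 40.77 × 1.357 = 52.01
D / 52.01 = 3820 / 52.01 = 73.45
d = 73.45^(1/0.83) = 73.45^1.2048 = 177.1 m

d ≈ 177 m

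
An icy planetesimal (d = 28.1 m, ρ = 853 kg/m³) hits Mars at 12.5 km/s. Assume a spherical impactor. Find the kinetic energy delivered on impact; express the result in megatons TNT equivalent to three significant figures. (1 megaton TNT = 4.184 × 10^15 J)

v = 12500 m/s.
Mass m = (π/6) ρ d³ = (π/6) × 853 × (28.1)³ = 9.910 × 10^6 kg
E = ½ m v² = 0.5 × 9.910 × 10^6 × (12500)² = 7.742 × 10^14 J
   = 7.742 × 10^14 / 4.184×10^15 = 0.1850 Mt

E ≈ 0.185 Mt TNT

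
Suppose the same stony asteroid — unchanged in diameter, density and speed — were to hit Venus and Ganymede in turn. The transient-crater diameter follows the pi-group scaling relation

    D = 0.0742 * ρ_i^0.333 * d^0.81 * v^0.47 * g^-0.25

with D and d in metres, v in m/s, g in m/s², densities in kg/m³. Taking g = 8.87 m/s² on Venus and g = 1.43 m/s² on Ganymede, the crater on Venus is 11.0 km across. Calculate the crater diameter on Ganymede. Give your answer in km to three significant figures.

All impactor-dependent factors cancel in the ratio, leaving D_Ganymede/D_Venus = (g_Ganymede/g_Venus)^-0.25.
(1.43/8.87)^-0.25 = 0.1612^-0.25 = 1.578
D_Ganymede = 1.578 × 11.0 km = 17.4 km

D ≈ 17.4 km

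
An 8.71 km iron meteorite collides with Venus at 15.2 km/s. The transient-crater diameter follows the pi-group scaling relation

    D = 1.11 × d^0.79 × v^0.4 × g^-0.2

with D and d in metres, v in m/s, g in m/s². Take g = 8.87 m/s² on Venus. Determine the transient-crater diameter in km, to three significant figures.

In SI units: d = 8710 m, v = 15200 m/s.
d^0.79 = 8710^0.79 = 1296
v^0.4 = 15200^0.4 = 47.07
g^-0.2 = 8.87^-0.2 = 0.6463
D = 1.11 × 1296 × 47.07 × 0.6463 = 43763 m
   = 43.76 km

D ≈ 43.8 km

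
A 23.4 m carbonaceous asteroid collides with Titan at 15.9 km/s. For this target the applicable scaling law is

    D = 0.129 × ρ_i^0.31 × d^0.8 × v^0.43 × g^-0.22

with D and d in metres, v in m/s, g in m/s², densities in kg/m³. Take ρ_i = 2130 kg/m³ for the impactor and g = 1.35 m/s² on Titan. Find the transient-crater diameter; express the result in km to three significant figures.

D ≈ 1.04 km

In SI units: v = 15900 m/s.
ρ_i^0.31 = 2130^0.31 = 10.76
d^0.8 = 23.4^0.8 = 12.46
v^0.43 = 15900^0.43 = 64.06
g^-0.22 = 1.35^-0.22 = 0.9361
D = 0.129 × 10.76 × 12.46 × 64.06 × 0.9361 = 1037 m
   = 1.037 km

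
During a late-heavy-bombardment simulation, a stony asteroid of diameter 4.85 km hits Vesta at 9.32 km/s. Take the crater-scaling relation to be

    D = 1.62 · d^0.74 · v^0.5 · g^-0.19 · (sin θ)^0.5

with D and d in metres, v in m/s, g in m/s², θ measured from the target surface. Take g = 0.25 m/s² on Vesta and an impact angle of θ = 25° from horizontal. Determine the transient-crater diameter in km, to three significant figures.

In SI units: d = 4850 m, v = 9320 m/s.
d^0.74 = 4850^0.74 = 533.9
v^0.5 = 9320^0.5 = 96.54
g^-0.19 = 0.25^-0.19 = 1.301
(sin 25°)^0.5 = 0.4226^0.5 = 0.6501
D = 1.62 × 533.9 × 96.54 × 1.301 × 0.6501 = 70622 m
   = 70.62 km

D ≈ 70.6 km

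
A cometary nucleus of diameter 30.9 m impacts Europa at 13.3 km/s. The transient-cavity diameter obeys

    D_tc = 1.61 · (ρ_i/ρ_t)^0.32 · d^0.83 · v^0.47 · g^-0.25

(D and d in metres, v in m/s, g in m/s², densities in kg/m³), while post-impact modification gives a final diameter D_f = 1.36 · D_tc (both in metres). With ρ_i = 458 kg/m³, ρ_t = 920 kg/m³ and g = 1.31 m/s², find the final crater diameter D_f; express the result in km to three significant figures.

v = 13300 m/s.
(ρ_i/ρ_t)^0.32 = (458/920)^0.32 = 0.8000
d^0.83 = 30.9^0.83 = 17.25
v^0.47 = 13300^0.47 = 86.74
g^-0.25 = 1.31^-0.25 = 0.9347
D_tc = 1.61 × 0.8000 × 17.25 × 86.74 × 0.9347 = 1801 m
D_f = 1.36 × 1801 = 2449 m
     = 2.449 km

D_f ≈ 2.45 km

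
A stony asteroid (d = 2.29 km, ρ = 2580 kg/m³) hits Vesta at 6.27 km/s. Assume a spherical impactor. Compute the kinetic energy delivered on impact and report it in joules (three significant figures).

E ≈ 3.19 × 10^20 J

d = 2290 m; v = 6270 m/s.
Mass m = (π/6) ρ d³ = (π/6) × 2580 × (2290)³ = 1.622 × 10^13 kg
E = ½ m v² = 0.5 × 1.622 × 10^13 × (6270)² = 3.188 × 10^20 J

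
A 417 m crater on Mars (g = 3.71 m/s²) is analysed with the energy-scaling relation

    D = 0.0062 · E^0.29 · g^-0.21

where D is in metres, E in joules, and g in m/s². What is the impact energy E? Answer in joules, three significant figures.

E ≈ 1.15 × 10^17 J

Rearranging: E = [D / (0.0062 · g^-0.21)]^(1/0.29).
g^-0.21 = 3.71^-0.21 = 0.7593
D / (0.0062 × 0.7593) = 417 / (4.708 × 10^-3) = 8.857 × 10^4
E = (8.857 × 10^4)^3.4483 = 1.147 × 10^17 J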